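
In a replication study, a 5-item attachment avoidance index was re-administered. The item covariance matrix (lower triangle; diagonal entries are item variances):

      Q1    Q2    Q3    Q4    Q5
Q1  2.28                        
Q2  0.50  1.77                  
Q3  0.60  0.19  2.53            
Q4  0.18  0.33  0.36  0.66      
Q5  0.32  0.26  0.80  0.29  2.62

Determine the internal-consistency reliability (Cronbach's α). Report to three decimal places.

Σσ²ᵢ = 2.28 + 1.77 + 2.53 + 0.66 + 2.62 = 9.86
Sum of the distinct covariances = 3.83
Var(T) = 9.86 + 2 × 3.83 = 17.52
α = (k/(k−1))·(1 − Σσ²ᵢ/Var(T)) = (5/4)·(1 − 9.86/17.52) = 0.547

α = 0.547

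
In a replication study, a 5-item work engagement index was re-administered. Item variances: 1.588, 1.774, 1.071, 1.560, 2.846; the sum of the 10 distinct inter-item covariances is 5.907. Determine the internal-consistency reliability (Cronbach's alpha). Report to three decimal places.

Σσ²ᵢ = 1.588 + 1.774 + 1.071 + 1.560 + 2.846 = 8.839
Sum of distinct covariances = 5.907
σ²_T = Σσ²ᵢ + 2·Σcov = 8.839 + 2 × 5.907 = 20.653
α = (5/4)·(1 − 8.839/20.653) = 0.715

α = 0.715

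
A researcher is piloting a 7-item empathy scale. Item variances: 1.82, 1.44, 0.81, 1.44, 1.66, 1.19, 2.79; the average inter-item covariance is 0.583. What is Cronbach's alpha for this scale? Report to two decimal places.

α = 0.80

ΣVar(i) = 1.82 + 1.44 + 0.81 + 1.44 + 1.66 + 1.19 + 2.79 = 11.15
Sum of the 21 distinct covariances = 21 × 0.583 = 12.243
σ²_total = ΣVar(i) + 2·Σcov = 11.15 + 2 × 12.243 = 35.636
α = (7/6)·(1 − 11.15/35.636) = 0.80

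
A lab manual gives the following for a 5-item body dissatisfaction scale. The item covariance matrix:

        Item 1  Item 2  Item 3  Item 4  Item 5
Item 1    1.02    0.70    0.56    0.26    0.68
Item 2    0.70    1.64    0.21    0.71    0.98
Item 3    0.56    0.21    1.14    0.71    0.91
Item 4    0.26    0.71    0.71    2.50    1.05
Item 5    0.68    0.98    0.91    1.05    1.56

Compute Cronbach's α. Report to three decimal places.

Σσ²ᵢ = 1.02 + 1.64 + 1.14 + 2.50 + 1.56 = 7.86
Σ_{i<j} σ_ij = 6.77
Var(T) = 7.86 + 2 × 6.77 = 21.40
α = (k/(k−1))·(1 − Σσ²ᵢ/Var(T)) = (5/4)·(1 − 7.86/21.40) = 0.791

Cronbach's α = 0.791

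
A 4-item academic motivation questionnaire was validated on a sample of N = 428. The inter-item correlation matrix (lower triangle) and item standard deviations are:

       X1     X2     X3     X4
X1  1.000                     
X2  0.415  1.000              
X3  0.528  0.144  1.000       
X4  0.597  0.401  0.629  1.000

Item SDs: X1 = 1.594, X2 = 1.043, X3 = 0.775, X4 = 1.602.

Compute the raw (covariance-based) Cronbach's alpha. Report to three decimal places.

Cronbach's alpha = 0.755

Σσ²ᵢ = 1.594² + 1.043² + 0.775² + 1.602² = 6.7957
Covariances σ_ij = r_ij · s_i · s_j:
  σ(X1,X2) = 0.415 × 1.594 × 1.043 = 0.6900
  σ(X1,X3) = 0.528 × 1.594 × 0.775 = 0.6523
  σ(X1,X4) = 0.597 × 1.594 × 1.602 = 1.5245
  σ(X2,X3) = 0.144 × 1.043 × 0.775 = 0.1164
  σ(X2,X4) = 0.401 × 1.043 × 1.602 = 0.6700
  σ(X3,X4) = 0.629 × 0.775 × 1.602 = 0.7809
σ²_T = Σσ²ᵢ + 2·Σσ_ij = 6.7957 + 2 × 4.4341 = 15.6639
α = (4/3)·(1 − 6.7957/15.6639) = 0.755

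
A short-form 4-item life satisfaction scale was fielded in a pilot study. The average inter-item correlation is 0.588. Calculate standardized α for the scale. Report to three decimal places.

α = 0.851

Standardized α = k·r̄ / (1 + (k−1)·r̄) = 4 × 0.588 / (1 + 3 × 0.588)
  = 2.3520 / 2.7640 = 0.851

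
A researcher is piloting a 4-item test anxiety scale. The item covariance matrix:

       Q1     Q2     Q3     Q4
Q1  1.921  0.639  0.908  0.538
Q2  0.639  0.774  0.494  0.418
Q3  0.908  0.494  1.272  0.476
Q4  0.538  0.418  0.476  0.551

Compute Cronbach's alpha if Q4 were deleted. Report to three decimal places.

α = 0.761

Remaining items: Q1, Q2, Q3 (k = 3).
Σσᵢ² = 1.921 + 0.774 + 1.272 = 3.967
σ²_total = 3.967 + 2 × 2.041 = 8.049
α (item deleted) = (3/2)·(1 − 3.967/8.049) = 0.761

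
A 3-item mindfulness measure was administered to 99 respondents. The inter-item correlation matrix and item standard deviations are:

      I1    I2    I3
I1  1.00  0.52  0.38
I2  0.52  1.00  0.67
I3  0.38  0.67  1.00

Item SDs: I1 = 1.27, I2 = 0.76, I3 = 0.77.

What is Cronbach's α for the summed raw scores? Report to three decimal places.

Cronbach's α = 0.714

Σσ²ᵢ = 1.27² + 0.76² + 0.77² = 2.7834
Covariances σ_ij = r_ij · s_i · s_j:
  σ(I1,I2) = 0.52 × 1.27 × 0.76 = 0.5019
  σ(I1,I3) = 0.38 × 1.27 × 0.77 = 0.3716
  σ(I2,I3) = 0.67 × 0.76 × 0.77 = 0.3921
σ²_T = Σσ²ᵢ + 2·Σσ_ij = 2.7834 + 2 × 1.2656 = 5.3146
α = (3/2)·(1 − 2.7834/5.3146) = 0.714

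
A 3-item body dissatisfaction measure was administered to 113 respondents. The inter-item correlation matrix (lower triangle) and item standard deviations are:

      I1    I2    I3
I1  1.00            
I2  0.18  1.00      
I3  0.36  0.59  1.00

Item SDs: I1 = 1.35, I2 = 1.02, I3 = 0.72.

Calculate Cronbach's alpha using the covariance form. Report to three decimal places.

α = 0.568

Σσ²ᵢ = 1.35² + 1.02² + 0.72² = 3.3813
Covariances σ_ij = r_ij · s_i · s_j:
  σ(I1,I2) = 0.18 × 1.35 × 1.02 = 0.2479
  σ(I1,I3) = 0.36 × 1.35 × 0.72 = 0.3499
  σ(I2,I3) = 0.59 × 1.02 × 0.72 = 0.4333
σ²_T = Σσ²ᵢ + 2·Σσ_ij = 3.3813 + 2 × 1.0311 = 5.4435
α = (3/2)·(1 − 3.3813/5.4435) = 0.568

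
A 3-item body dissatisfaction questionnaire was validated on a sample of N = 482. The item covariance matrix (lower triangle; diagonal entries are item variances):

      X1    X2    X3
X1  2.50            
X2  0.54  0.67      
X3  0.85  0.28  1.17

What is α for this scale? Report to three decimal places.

ΣVar(i) = 2.50 + 0.67 + 1.17 = 4.34
Sum of off-diagonal covariances = 1.67
total variance = 4.34 + 2 × 1.67 = 7.68
α = (k/(k−1))·(1 − ΣVar(i)/total variance) = (3/2)·(1 − 4.34/7.68) = 0.652

α = 0.652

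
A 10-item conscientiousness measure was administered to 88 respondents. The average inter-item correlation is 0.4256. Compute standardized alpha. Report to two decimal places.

Standardized α = k·r̄ / (1 + (k−1)·r̄) = 10 × 0.4256 / (1 + 9 × 0.4256)
  = 4.2560 / 4.8304 = 0.88

standardized alpha = 0.88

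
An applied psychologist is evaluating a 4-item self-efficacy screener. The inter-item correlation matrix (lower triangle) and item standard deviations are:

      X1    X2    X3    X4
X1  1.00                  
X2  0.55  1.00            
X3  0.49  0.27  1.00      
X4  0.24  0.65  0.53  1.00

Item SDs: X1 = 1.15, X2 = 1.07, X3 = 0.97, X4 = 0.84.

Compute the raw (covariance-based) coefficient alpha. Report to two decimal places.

coefficient alpha = 0.76

Σσ²ᵢ = 1.15² + 1.07² + 0.97² + 0.84² = 4.1139
Covariances σ_ij = r_ij · s_i · s_j:
  σ(X1,X2) = 0.55 × 1.15 × 1.07 = 0.6768
  σ(X1,X3) = 0.49 × 1.15 × 0.97 = 0.5466
  σ(X1,X4) = 0.24 × 1.15 × 0.84 = 0.2318
  σ(X2,X3) = 0.27 × 1.07 × 0.97 = 0.2802
  σ(X2,X4) = 0.65 × 1.07 × 0.84 = 0.5842
  σ(X3,X4) = 0.53 × 0.97 × 0.84 = 0.4318
σ²_T = Σσ²ᵢ + 2·Σσ_ij = 4.1139 + 2 × 2.7514 = 9.6167
α = (4/3)·(1 − 4.1139/9.6167) = 0.76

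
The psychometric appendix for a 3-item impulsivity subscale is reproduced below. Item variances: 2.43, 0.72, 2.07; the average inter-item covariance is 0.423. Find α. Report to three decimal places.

α = 0.491

sum of item variances = 2.43 + 0.72 + 2.07 = 5.22
Sum of the 3 distinct covariances = 3 × 0.423 = 1.269
σ²_T = sum of item variances + 2·Σcov = 5.22 + 2 × 1.269 = 7.758
α = (3/2)·(1 − 5.22/7.758) = 0.491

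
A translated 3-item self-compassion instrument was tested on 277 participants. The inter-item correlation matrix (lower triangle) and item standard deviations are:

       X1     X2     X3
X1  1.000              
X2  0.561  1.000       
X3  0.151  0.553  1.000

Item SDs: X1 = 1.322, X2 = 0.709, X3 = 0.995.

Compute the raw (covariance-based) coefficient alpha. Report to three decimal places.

Σσ²ᵢ = 1.322² + 0.709² + 0.995² = 3.2404
Covariances σ_ij = r_ij · s_i · s_j:
  σ(X1,X2) = 0.561 × 1.322 × 0.709 = 0.5258
  σ(X1,X3) = 0.151 × 1.322 × 0.995 = 0.1986
  σ(X2,X3) = 0.553 × 0.709 × 0.995 = 0.3901
σ²_T = Σσ²ᵢ + 2·Σσ_ij = 3.2404 + 2 × 1.1145 = 5.4694
α = (3/2)·(1 − 3.2404/5.4694) = 0.611

coefficient alpha = 0.611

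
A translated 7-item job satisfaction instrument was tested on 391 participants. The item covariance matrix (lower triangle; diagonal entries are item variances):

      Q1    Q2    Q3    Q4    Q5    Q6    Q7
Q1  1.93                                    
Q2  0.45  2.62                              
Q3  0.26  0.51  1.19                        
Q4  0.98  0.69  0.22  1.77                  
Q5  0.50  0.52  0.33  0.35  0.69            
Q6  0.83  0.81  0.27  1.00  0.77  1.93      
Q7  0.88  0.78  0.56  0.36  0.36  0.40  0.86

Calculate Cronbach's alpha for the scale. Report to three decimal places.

α = 0.797

Σσ²ᵢ = 1.93 + 2.62 + 1.19 + 1.77 + 0.69 + 1.93 + 0.86 = 10.99
Σ_{i<j} σ_ij = 11.83
σ²_T = 10.99 + 2 × 11.83 = 34.65
α = (k/(k−1))·(1 − Σσ²ᵢ/σ²_T) = (7/6)·(1 − 10.99/34.65) = 0.797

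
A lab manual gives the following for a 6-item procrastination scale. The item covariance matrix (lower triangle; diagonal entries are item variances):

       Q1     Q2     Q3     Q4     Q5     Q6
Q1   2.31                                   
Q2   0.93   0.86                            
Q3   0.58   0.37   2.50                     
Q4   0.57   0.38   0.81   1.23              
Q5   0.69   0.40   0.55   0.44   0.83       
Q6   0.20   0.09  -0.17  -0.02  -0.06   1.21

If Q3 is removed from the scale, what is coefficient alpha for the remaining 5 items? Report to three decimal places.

coefficient alpha = 0.662

Remaining items: Q1, Q2, Q4, Q5, Q6 (k = 5).
Σσᵢ² = 2.31 + 0.86 + 1.23 + 0.83 + 1.21 = 6.44
σ²_T = 6.44 + 2 × 3.62 = 13.68
α (item deleted) = (5/4)·(1 − 6.44/13.68) = 0.662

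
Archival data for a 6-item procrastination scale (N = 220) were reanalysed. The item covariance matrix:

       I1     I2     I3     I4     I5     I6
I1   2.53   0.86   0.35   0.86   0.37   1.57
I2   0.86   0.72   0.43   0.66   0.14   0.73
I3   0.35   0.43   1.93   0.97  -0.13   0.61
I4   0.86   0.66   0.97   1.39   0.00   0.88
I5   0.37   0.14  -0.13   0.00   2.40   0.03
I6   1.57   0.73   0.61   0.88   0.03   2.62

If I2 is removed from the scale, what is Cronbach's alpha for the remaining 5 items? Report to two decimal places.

Remaining items: I1, I3, I4, I5, I6 (k = 5).
sum of item variances = 2.53 + 1.93 + 1.39 + 2.40 + 2.62 = 10.87
σ²_T = 10.87 + 2 × 5.51 = 21.89
α (item deleted) = (5/4)·(1 − 10.87/21.89) = 0.63

α = 0.63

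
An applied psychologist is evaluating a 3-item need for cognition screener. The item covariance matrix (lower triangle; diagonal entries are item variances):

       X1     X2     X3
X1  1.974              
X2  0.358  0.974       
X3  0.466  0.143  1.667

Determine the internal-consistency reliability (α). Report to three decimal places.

α = 0.443

ΣVar(i) = 1.974 + 0.974 + 1.667 = 4.615
Σ_{i<j} σ_ij = 0.967
total variance = 4.615 + 2 × 0.967 = 6.549
α = (k/(k−1))·(1 − ΣVar(i)/total variance) = (3/2)·(1 − 4.615/6.549) = 0.443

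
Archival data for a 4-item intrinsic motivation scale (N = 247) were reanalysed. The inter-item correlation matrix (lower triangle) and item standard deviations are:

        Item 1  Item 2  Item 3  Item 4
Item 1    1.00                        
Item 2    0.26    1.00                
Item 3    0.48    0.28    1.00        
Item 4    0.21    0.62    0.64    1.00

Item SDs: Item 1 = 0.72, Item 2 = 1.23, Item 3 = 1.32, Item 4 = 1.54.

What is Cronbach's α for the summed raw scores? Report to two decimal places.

Σσ²ᵢ = 0.72² + 1.23² + 1.32² + 1.54² = 6.1453
Covariances σ_ij = r_ij · s_i · s_j:
  σ(Item 1,Item 2) = 0.26 × 0.72 × 1.23 = 0.2303
  σ(Item 1,Item 3) = 0.48 × 0.72 × 1.32 = 0.4562
  σ(Item 1,Item 4) = 0.21 × 0.72 × 1.54 = 0.2328
  σ(Item 2,Item 3) = 0.28 × 1.23 × 1.32 = 0.4546
  σ(Item 2,Item 4) = 0.62 × 1.23 × 1.54 = 1.1744
  σ(Item 3,Item 4) = 0.64 × 1.32 × 1.54 = 1.3010
σ²_T = Σσ²ᵢ + 2·Σσ_ij = 6.1453 + 2 × 3.8493 = 13.8439
α = (4/3)·(1 − 6.1453/13.8439) = 0.74

Cronbach's α = 0.74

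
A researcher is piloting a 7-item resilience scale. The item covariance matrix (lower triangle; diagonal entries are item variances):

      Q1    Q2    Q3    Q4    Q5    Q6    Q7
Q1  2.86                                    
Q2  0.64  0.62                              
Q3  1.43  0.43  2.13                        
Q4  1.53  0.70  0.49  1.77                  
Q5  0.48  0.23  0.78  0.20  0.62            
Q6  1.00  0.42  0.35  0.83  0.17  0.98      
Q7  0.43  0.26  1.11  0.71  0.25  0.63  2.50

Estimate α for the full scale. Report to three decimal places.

α = 0.811

Σσ²ᵢ = 2.86 + 0.62 + 2.13 + 1.77 + 0.62 + 0.98 + 2.50 = 11.48
Σ_{i<j} σ_ij = 13.07
total variance = 11.48 + 2 × 13.07 = 37.62
α = (k/(k−1))·(1 − Σσ²ᵢ/total variance) = (7/6)·(1 − 11.48/37.62) = 0.811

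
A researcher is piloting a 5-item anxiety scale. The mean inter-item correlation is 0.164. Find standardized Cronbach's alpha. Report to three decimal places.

Standardized α = k·r̄ / (1 + (k−1)·r̄) = 5 × 0.164 / (1 + 4 × 0.164)
  = 0.8200 / 1.6560 = 0.495

α = 0.495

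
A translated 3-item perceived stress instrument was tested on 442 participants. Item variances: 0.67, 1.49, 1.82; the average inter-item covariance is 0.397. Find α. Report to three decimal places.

sum of item variances = 0.67 + 1.49 + 1.82 = 3.98
Sum of the 3 distinct covariances = 3 × 0.397 = 1.191
σ²_T = sum of item variances + 2·Σcov = 3.98 + 2 × 1.191 = 6.362
α = (3/2)·(1 − 3.98/6.362) = 0.562

α = 0.562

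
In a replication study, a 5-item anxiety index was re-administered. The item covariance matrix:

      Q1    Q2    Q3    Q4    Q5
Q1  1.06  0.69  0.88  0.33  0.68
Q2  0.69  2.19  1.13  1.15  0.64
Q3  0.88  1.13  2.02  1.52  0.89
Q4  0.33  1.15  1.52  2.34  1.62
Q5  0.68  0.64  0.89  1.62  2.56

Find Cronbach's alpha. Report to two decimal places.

Cronbach's alpha = 0.82

Σσ²ᵢ = 1.06 + 2.19 + 2.02 + 2.34 + 2.56 = 10.17
Sum of off-diagonal covariances = 9.53
σ²_total = 10.17 + 2 × 9.53 = 29.23
α = (k/(k−1))·(1 − Σσ²ᵢ/σ²_total) = (5/4)·(1 − 10.17/29.23) = 0.82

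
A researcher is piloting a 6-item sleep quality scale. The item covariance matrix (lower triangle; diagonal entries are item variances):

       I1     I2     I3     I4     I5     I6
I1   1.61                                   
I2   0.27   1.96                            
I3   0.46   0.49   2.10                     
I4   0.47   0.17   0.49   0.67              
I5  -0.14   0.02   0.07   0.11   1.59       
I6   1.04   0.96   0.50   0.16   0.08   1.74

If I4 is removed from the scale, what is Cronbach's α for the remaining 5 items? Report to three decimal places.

Remaining items: I1, I2, I3, I5, I6 (k = 5).
Σσ²ᵢ = 1.61 + 1.96 + 2.10 + 1.59 + 1.74 = 9.00
total variance = 9.00 + 2 × 3.75 = 16.50
α (item deleted) = (5/4)·(1 − 9.00/16.50) = 0.568

α = 0.568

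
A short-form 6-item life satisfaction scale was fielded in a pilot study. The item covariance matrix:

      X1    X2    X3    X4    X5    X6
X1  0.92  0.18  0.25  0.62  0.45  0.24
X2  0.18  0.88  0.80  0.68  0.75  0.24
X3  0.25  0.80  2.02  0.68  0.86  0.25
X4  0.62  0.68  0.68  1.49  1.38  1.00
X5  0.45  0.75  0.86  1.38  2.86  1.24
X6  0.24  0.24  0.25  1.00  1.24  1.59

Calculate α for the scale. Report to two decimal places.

α = 0.80

ΣVar(i) = 0.92 + 0.88 + 2.02 + 1.49 + 2.86 + 1.59 = 9.76
Sum of off-diagonal covariances = 9.62
σ²_total = 9.76 + 2 × 9.62 = 29.00
α = (k/(k−1))·(1 − ΣVar(i)/σ²_total) = (6/5)·(1 − 9.76/29.00) = 0.80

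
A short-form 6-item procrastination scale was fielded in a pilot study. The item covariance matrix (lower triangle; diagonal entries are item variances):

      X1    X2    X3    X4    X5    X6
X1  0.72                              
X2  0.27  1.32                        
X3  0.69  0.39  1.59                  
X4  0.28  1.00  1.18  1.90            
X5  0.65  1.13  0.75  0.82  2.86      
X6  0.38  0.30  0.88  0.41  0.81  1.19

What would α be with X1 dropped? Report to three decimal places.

α = 0.792

Remaining items: X2, X3, X4, X5, X6 (k = 5).
sum of item variances = 1.32 + 1.59 + 1.90 + 2.86 + 1.19 = 8.86
σ²_T = 8.86 + 2 × 7.67 = 24.20
α (item deleted) = (5/4)·(1 − 8.86/24.20) = 0.792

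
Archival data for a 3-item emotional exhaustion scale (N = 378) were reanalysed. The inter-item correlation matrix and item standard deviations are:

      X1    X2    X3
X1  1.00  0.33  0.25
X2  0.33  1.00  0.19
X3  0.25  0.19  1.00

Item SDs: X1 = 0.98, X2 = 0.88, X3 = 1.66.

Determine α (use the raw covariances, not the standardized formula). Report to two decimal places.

α = 0.45

Σσ²ᵢ = 0.98² + 0.88² + 1.66² = 4.4904
Covariances σ_ij = r_ij · s_i · s_j:
  σ(X1,X2) = 0.33 × 0.98 × 0.88 = 0.2846
  σ(X1,X3) = 0.25 × 0.98 × 1.66 = 0.4067
  σ(X2,X3) = 0.19 × 0.88 × 1.66 = 0.2776
σ²_T = Σσ²ᵢ + 2·Σσ_ij = 4.4904 + 2 × 0.9689 = 6.4282
α = (3/2)·(1 − 4.4904/6.4282) = 0.45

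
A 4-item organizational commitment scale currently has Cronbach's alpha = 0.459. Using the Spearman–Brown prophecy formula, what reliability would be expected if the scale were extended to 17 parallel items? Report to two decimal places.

Length factor m = 17/4 = 4.2500
α' = m·α / (1 + (m−1)·α)
   = 17/4 × 0.459 / (1 + (17/4 − 1) × 0.459)
   = 1.9507 / 2.4918 = 0.78

predicted reliability = 0.78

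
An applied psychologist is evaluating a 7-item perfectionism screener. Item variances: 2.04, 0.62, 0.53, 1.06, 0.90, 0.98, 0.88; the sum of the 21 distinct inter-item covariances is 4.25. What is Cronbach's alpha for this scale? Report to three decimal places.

ΣVar(i) = 2.04 + 0.62 + 0.53 + 1.06 + 0.90 + 0.98 + 0.88 = 7.01
Sum of distinct covariances = 4.25
σ²_total = ΣVar(i) + 2·Σcov = 7.01 + 2 × 4.25 = 15.51
α = (7/6)·(1 − 7.01/15.51) = 0.639

Cronbach's alpha = 0.639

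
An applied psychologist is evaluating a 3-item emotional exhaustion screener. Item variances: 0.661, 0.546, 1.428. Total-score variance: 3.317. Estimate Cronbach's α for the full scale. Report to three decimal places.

sum of item variances = 0.661 + 0.546 + 1.428 = 2.635
α = (k/(k−1))·(1 − sum of item variances/total variance) = (3/2)·(1 − 2.635/3.317) = 0.308

Cronbach's α = 0.308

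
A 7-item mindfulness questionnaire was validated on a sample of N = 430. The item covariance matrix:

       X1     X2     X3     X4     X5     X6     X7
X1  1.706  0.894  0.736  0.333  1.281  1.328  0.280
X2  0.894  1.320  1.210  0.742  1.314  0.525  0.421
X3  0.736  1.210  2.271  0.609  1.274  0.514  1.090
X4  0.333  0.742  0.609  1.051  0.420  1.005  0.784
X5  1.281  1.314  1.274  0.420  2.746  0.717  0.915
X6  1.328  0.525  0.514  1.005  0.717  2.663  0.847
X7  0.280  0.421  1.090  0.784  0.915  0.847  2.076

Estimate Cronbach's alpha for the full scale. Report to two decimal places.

Cronbach's alpha = 0.83

Σσᵢ² = 1.706 + 1.320 + 2.271 + 1.051 + 2.746 + 2.663 + 2.076 = 13.833
Σ_{i<j} σ_ij = 17.239
σ²_T = 13.833 + 2 × 17.239 = 48.311
α = (k/(k−1))·(1 − Σσᵢ²/σ²_T) = (7/6)·(1 − 13.833/48.311) = 0.83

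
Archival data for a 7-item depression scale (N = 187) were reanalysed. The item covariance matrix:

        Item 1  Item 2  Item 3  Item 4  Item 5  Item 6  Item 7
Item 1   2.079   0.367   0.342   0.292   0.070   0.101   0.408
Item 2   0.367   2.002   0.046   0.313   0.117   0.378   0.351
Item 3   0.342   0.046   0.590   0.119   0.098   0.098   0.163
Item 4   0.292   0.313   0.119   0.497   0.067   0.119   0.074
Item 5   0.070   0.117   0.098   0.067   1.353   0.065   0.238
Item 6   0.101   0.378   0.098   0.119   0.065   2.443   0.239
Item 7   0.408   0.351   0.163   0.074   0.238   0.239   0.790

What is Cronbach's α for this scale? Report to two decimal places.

Σσ²ᵢ = 2.079 + 2.002 + 0.590 + 0.497 + 1.353 + 2.443 + 0.790 = 9.754
Σ_{i<j} σ_ij = 4.065
Var(T) = 9.754 + 2 × 4.065 = 17.884
α = (k/(k−1))·(1 − Σσ²ᵢ/Var(T)) = (7/6)·(1 − 9.754/17.884) = 0.53

α = 0.53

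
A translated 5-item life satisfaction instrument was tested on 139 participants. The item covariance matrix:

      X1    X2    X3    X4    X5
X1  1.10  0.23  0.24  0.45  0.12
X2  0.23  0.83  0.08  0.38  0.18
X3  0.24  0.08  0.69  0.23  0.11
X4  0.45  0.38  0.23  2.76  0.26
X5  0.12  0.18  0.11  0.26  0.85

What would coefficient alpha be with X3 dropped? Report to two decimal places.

Remaining items: X1, X2, X4, X5 (k = 4).
sum of item variances = 1.10 + 0.83 + 2.76 + 0.85 = 5.54
Var(T) = 5.54 + 2 × 1.62 = 8.78
α (item deleted) = (4/3)·(1 − 5.54/8.78) = 0.49

α = 0.49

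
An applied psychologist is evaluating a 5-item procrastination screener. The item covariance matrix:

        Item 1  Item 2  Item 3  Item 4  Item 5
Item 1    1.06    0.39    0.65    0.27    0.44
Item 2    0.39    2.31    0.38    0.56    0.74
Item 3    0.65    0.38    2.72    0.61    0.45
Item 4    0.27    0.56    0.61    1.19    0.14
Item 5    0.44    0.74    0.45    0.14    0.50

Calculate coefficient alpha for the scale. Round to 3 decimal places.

coefficient alpha = 0.679

ΣVar(i) = 1.06 + 2.31 + 2.72 + 1.19 + 0.50 = 7.78
Sum of the distinct covariances = 4.63
Var(T) = 7.78 + 2 × 4.63 = 17.04
α = (k/(k−1))·(1 − ΣVar(i)/Var(T)) = (5/4)·(1 − 7.78/17.04) = 0.679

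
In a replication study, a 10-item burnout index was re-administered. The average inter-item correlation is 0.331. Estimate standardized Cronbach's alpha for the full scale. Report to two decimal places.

α = 0.83

Standardized α = k·r̄ / (1 + (k−1)·r̄) = 10 × 0.331 / (1 + 9 × 0.331)
  = 3.3100 / 3.9790 = 0.83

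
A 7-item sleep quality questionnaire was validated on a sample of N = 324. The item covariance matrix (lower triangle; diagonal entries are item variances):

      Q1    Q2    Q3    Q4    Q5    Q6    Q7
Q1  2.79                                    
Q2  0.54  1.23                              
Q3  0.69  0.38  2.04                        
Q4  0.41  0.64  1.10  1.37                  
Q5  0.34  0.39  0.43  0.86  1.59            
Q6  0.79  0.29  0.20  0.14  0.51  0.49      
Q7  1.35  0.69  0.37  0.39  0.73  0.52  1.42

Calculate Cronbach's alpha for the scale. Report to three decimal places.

α = 0.797

ΣVar(i) = 2.79 + 1.23 + 2.04 + 1.37 + 1.59 + 0.49 + 1.42 = 10.93
Σ_{i<j} σ_ij = 11.76
Var(T) = 10.93 + 2 × 11.76 = 34.45
α = (k/(k−1))·(1 − ΣVar(i)/Var(T)) = (7/6)·(1 − 10.93/34.45) = 0.797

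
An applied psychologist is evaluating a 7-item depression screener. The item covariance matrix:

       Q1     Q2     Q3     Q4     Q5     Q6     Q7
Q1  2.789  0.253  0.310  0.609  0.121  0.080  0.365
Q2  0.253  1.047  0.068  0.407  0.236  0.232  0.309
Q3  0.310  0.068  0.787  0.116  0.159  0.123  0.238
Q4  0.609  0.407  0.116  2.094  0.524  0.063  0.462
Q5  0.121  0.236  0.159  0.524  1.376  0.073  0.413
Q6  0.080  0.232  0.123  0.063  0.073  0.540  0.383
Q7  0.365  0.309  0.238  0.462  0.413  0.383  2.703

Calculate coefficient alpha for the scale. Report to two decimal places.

sum of item variances = 2.789 + 1.047 + 0.787 + 2.094 + 1.376 + 0.540 + 2.703 = 11.336
Sum of off-diagonal covariances = 5.544
σ²_T = 11.336 + 2 × 5.544 = 22.424
α = (k/(k−1))·(1 − sum of item variances/σ²_T) = (7/6)·(1 − 11.336/22.424) = 0.58

α = 0.58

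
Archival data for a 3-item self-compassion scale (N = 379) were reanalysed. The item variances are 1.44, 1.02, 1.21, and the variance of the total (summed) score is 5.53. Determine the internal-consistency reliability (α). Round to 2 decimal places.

α = 0.50

ΣVar(i) = 1.44 + 1.02 + 1.21 = 3.67
α = (k/(k−1))·(1 − ΣVar(i)/σ²_T) = (3/2)·(1 − 3.67/5.53) = 0.50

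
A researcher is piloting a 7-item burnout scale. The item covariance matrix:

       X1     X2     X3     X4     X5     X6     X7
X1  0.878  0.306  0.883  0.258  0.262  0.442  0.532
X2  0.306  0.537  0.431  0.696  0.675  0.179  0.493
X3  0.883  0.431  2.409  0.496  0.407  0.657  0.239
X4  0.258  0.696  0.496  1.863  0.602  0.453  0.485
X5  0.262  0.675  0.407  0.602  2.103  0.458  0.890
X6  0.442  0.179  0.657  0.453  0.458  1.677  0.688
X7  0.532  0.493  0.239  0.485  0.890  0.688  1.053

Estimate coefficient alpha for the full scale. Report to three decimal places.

α = 0.778

Σσ²ᵢ = 0.878 + 0.537 + 2.409 + 1.863 + 2.103 + 1.677 + 1.053 = 10.520
Σ_{i<j} σ_ij = 10.532
Var(T) = 10.520 + 2 × 10.532 = 31.584
α = (k/(k−1))·(1 − Σσ²ᵢ/Var(T)) = (7/6)·(1 − 10.520/31.584) = 0.778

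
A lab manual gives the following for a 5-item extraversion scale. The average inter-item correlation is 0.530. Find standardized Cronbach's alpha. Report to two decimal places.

α = 0.85

Standardized α = k·r̄ / (1 + (k−1)·r̄) = 5 × 0.530 / (1 + 4 × 0.530)
  = 2.6500 / 3.1200 = 0.85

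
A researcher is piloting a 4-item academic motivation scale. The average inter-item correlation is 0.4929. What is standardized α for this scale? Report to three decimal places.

standardized α = 0.795

Standardized α = k·r̄ / (1 + (k−1)·r̄) = 4 × 0.4929 / (1 + 3 × 0.4929)
  = 1.9716 / 2.4787 = 0.795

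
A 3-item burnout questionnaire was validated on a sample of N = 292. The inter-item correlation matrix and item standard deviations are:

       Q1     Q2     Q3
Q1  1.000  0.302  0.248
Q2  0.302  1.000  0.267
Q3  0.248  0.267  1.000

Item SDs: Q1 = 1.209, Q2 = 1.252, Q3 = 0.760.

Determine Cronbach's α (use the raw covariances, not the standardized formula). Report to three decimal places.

α = 0.514

Σσ²ᵢ = 1.209² + 1.252² + 0.760² = 3.6068
Covariances σ_ij = r_ij · s_i · s_j:
  σ(Q1,Q2) = 0.302 × 1.209 × 1.252 = 0.4571
  σ(Q1,Q3) = 0.248 × 1.209 × 0.760 = 0.2279
  σ(Q2,Q3) = 0.267 × 1.252 × 0.760 = 0.2541
σ²_T = Σσ²ᵢ + 2·Σσ_ij = 3.6068 + 2 × 0.9391 = 5.4850
α = (3/2)·(1 − 3.6068/5.4850) = 0.514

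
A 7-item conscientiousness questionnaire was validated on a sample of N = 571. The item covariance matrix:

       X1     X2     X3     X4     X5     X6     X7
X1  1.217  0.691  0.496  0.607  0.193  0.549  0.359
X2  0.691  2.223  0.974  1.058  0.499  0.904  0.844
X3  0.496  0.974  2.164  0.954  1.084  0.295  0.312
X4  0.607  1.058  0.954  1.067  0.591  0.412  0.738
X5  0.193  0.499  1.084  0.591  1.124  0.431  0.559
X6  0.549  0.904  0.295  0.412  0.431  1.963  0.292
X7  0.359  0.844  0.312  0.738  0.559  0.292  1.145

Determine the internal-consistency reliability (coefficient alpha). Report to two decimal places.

Σσᵢ² = 1.217 + 2.223 + 2.164 + 1.067 + 1.124 + 1.963 + 1.145 = 10.903
Σ_{i<j} σ_ij = 12.842
σ²_total = 10.903 + 2 × 12.842 = 36.587
α = (k/(k−1))·(1 − Σσᵢ²/σ²_total) = (7/6)·(1 − 10.903/36.587) = 0.82

α = 0.82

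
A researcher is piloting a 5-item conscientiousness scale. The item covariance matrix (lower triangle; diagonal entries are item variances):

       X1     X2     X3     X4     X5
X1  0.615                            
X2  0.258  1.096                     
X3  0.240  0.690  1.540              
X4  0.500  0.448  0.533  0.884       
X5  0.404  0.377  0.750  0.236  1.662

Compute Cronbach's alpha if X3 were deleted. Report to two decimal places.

Remaining items: X1, X2, X4, X5 (k = 4).
ΣVar(i) = 0.615 + 1.096 + 0.884 + 1.662 = 4.257
σ²_total = 4.257 + 2 × 2.223 = 8.703
α (item deleted) = (4/3)·(1 − 4.257/8.703) = 0.68

α = 0.68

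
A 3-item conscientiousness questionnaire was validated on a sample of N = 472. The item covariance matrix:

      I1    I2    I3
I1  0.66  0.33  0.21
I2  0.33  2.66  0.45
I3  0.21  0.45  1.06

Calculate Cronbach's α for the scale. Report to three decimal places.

α = 0.467

Σσ²ᵢ = 0.66 + 2.66 + 1.06 = 4.38
Sum of off-diagonal covariances = 0.99
σ²_total = 4.38 + 2 × 0.99 = 6.36
α = (k/(k−1))·(1 − Σσ²ᵢ/σ²_total) = (3/2)·(1 − 4.38/6.36) = 0.467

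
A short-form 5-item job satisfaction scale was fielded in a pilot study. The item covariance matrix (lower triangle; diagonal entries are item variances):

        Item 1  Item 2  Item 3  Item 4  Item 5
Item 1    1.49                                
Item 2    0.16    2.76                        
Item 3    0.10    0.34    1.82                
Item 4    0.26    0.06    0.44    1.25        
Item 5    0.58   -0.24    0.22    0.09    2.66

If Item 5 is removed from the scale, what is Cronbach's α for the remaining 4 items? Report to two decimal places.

α = 0.36

Remaining items: Item 1, Item 2, Item 3, Item 4 (k = 4).
Σσᵢ² = 1.49 + 2.76 + 1.82 + 1.25 = 7.32
σ²_T = 7.32 + 2 × 1.36 = 10.04
α (item deleted) = (4/3)·(1 − 7.32/10.04) = 0.36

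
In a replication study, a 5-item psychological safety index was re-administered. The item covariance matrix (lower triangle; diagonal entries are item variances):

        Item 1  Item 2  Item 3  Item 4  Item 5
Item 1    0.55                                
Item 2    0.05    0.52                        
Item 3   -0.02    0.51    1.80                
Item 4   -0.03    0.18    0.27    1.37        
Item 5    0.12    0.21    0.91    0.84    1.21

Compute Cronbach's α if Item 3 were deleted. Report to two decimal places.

Remaining items: Item 1, Item 2, Item 4, Item 5 (k = 4).
ΣVar(i) = 0.55 + 0.52 + 1.37 + 1.21 = 3.65
σ²_T = 3.65 + 2 × 1.37 = 6.39
α (item deleted) = (4/3)·(1 − 3.65/6.39) = 0.57

Cronbach's α = 0.57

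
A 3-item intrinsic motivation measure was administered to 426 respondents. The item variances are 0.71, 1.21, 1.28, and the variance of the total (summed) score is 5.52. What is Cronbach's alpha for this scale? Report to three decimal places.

Cronbach's alpha = 0.630

Σσᵢ² = 0.71 + 1.21 + 1.28 = 3.20
α = (k/(k−1))·(1 − Σσᵢ²/σ²_T) = (3/2)·(1 − 3.20/5.52) = 0.630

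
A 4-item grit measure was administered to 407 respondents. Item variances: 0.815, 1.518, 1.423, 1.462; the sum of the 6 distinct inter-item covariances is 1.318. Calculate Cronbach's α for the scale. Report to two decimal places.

Cronbach's α = 0.45

ΣVar(i) = 0.815 + 1.518 + 1.423 + 1.462 = 5.218
Sum of distinct covariances = 1.318
Var(T) = ΣVar(i) + 2·Σcov = 5.218 + 2 × 1.318 = 7.854
α = (4/3)·(1 − 5.218/7.854) = 0.45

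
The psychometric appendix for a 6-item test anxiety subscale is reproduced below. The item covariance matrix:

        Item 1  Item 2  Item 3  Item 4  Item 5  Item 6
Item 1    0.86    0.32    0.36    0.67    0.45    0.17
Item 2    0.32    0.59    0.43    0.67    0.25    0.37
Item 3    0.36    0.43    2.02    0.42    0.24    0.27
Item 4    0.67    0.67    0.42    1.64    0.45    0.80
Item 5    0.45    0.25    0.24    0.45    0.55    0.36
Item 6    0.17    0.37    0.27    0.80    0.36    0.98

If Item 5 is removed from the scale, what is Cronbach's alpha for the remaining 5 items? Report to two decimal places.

α = 0.74

Remaining items: Item 1, Item 2, Item 3, Item 4, Item 6 (k = 5).
ΣVar(i) = 0.86 + 0.59 + 2.02 + 1.64 + 0.98 = 6.09
σ²_T = 6.09 + 2 × 4.48 = 15.05
α (item deleted) = (5/4)·(1 − 6.09/15.05) = 0.74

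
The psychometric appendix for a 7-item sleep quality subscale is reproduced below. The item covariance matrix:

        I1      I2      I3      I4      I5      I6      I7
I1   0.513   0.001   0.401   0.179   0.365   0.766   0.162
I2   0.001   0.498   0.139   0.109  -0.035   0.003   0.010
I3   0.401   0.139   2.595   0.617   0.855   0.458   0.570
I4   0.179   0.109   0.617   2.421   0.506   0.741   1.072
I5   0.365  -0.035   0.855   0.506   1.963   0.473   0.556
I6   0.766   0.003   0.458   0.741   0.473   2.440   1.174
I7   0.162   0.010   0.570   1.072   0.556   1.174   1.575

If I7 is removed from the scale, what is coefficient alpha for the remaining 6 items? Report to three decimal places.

coefficient alpha = 0.620

Remaining items: I1, I2, I3, I4, I5, I6 (k = 6).
Σσ²ᵢ = 0.513 + 0.498 + 2.595 + 2.421 + 1.963 + 2.440 = 10.430
Var(T) = 10.430 + 2 × 5.578 = 21.586
α (item deleted) = (6/5)·(1 − 10.430/21.586) = 0.620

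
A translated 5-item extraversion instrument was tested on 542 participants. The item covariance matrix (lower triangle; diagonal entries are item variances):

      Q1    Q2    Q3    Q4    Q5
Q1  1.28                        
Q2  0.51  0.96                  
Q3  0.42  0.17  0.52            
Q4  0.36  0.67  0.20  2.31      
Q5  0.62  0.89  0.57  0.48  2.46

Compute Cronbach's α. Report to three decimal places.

Cronbach's α = 0.706

Σσᵢ² = 1.28 + 0.96 + 0.52 + 2.31 + 2.46 = 7.53
Σ_{i<j} σ_ij = 4.89
Var(T) = 7.53 + 2 × 4.89 = 17.31
α = (k/(k−1))·(1 − Σσᵢ²/Var(T)) = (5/4)·(1 − 7.53/17.31) = 0.706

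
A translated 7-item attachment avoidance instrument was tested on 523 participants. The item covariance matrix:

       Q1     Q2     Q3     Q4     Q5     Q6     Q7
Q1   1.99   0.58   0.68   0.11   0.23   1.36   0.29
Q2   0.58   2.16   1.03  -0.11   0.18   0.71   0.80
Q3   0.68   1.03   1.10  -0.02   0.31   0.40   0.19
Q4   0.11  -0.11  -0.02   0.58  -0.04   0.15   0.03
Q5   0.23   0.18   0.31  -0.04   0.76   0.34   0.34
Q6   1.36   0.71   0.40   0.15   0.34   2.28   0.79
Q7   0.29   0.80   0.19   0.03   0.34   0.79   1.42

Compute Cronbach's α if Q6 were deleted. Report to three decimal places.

Remaining items: Q1, Q2, Q3, Q4, Q5, Q7 (k = 6).
ΣVar(i) = 1.99 + 2.16 + 1.10 + 0.58 + 0.76 + 1.42 = 8.01
σ²_total = 8.01 + 2 × 4.60 = 17.21
α (item deleted) = (6/5)·(1 − 8.01/17.21) = 0.641

α = 0.641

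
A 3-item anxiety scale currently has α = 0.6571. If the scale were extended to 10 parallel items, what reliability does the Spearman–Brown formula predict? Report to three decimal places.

predicted reliability = 0.865

Length factor m = 10/3 = 3.3333
α' = m·α / (1 + (m−1)·α)
   = 10/3 × 0.6571 / (1 + (10/3 − 1) × 0.6571)
   = 2.1903 / 2.5332 = 0.865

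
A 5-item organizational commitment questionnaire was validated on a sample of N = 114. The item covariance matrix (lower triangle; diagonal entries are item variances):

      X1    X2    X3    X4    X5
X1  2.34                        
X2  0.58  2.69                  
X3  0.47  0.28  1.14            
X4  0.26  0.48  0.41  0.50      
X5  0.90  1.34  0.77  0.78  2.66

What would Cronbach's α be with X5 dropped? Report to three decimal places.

Remaining items: X1, X2, X3, X4 (k = 4).
sum of item variances = 2.34 + 2.69 + 1.14 + 0.50 = 6.67
σ²_total = 6.67 + 2 × 2.48 = 11.63
α (item deleted) = (4/3)·(1 − 6.67/11.63) = 0.569

Cronbach's α = 0.569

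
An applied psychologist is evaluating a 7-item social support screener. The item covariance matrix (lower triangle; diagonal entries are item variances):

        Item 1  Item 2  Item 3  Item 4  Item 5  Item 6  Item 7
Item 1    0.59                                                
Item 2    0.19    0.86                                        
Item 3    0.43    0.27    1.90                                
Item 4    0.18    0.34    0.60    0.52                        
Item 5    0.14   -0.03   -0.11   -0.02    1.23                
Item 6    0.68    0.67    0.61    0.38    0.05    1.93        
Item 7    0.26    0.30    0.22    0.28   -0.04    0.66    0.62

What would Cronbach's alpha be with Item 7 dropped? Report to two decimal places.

Remaining items: Item 1, Item 2, Item 3, Item 4, Item 5, Item 6 (k = 6).
sum of item variances = 0.59 + 0.86 + 1.90 + 0.52 + 1.23 + 1.93 = 7.03
total variance = 7.03 + 2 × 4.38 = 15.79
α (item deleted) = (6/5)·(1 − 7.03/15.79) = 0.67

α = 0.67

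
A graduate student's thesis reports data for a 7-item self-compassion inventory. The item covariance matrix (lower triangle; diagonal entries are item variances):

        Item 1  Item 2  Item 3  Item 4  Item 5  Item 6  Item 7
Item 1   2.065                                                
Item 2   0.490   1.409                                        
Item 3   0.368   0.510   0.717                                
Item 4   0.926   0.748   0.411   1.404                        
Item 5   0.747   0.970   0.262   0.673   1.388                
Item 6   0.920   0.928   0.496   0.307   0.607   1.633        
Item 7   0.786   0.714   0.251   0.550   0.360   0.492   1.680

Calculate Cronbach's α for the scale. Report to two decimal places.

sum of item variances = 2.065 + 1.409 + 0.717 + 1.404 + 1.388 + 1.633 + 1.680 = 10.296
Sum of the distinct covariances = 12.516
total variance = 10.296 + 2 × 12.516 = 35.328
α = (k/(k−1))·(1 − sum of item variances/total variance) = (7/6)·(1 − 10.296/35.328) = 0.83

α = 0.83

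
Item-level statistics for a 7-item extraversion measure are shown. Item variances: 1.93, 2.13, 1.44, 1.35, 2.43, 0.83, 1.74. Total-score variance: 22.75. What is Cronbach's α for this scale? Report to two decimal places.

α = 0.56

ΣVar(i) = 1.93 + 2.13 + 1.44 + 1.35 + 2.43 + 0.83 + 1.74 = 11.85
α = (k/(k−1))·(1 − ΣVar(i)/σ²_total) = (7/6)·(1 − 11.85/22.75) = 0.56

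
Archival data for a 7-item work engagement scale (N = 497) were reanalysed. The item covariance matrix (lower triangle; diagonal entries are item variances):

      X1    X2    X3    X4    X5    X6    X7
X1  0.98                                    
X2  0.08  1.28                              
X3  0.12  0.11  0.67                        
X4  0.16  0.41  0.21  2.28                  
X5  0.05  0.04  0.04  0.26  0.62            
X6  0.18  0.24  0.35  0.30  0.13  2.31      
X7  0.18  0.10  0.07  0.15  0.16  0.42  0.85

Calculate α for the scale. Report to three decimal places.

α = 0.531

Σσᵢ² = 0.98 + 1.28 + 0.67 + 2.28 + 0.62 + 2.31 + 0.85 = 8.99
Sum of the distinct covariances = 3.76
Var(T) = 8.99 + 2 × 3.76 = 16.51
α = (k/(k−1))·(1 − Σσᵢ²/Var(T)) = (7/6)·(1 − 8.99/16.51) = 0.531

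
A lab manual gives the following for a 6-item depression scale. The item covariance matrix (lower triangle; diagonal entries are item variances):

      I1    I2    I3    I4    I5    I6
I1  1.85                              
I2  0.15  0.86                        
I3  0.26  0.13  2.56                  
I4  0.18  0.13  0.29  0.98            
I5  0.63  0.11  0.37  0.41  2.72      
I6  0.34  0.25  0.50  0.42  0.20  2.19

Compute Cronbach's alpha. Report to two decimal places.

ΣVar(i) = 1.85 + 0.86 + 2.56 + 0.98 + 2.72 + 2.19 = 11.16
Sum of the distinct covariances = 4.37
σ²_T = 11.16 + 2 × 4.37 = 19.90
α = (k/(k−1))·(1 − ΣVar(i)/σ²_T) = (6/5)·(1 − 11.16/19.90) = 0.53

Cronbach's alpha = 0.53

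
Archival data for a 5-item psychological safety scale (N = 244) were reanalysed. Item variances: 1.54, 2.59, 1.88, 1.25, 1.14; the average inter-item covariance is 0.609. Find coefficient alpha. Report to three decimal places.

α = 0.740

Σσ²ᵢ = 1.54 + 2.59 + 1.88 + 1.25 + 1.14 = 8.40
Sum of the 10 distinct covariances = 10 × 0.609 = 6.090
total variance = Σσ²ᵢ + 2·Σcov = 8.40 + 2 × 6.090 = 20.580
α = (5/4)·(1 − 8.40/20.580) = 0.740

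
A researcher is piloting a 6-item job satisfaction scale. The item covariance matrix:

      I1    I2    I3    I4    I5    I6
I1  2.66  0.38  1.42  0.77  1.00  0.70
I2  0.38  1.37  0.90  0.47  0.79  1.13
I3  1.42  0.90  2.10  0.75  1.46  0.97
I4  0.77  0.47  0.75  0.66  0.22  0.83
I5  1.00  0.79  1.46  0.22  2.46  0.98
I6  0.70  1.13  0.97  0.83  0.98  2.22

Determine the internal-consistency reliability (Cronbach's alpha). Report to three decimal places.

Σσᵢ² = 2.66 + 1.37 + 2.10 + 0.66 + 2.46 + 2.22 = 11.47
Sum of off-diagonal covariances = 12.77
Var(T) = 11.47 + 2 × 12.77 = 37.01
α = (k/(k−1))·(1 − Σσᵢ²/Var(T)) = (6/5)·(1 − 11.47/37.01) = 0.828

Cronbach's alpha = 0.828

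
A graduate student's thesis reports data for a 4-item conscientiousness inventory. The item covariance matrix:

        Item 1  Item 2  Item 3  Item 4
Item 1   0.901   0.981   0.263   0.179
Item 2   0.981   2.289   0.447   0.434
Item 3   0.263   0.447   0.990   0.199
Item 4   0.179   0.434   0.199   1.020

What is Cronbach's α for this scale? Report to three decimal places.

sum of item variances = 0.901 + 2.289 + 0.990 + 1.020 = 5.200
Σ_{i<j} σ_ij = 2.503
σ²_total = 5.200 + 2 × 2.503 = 10.206
α = (k/(k−1))·(1 − sum of item variances/σ²_total) = (4/3)·(1 − 5.200/10.206) = 0.654

Cronbach's α = 0.654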